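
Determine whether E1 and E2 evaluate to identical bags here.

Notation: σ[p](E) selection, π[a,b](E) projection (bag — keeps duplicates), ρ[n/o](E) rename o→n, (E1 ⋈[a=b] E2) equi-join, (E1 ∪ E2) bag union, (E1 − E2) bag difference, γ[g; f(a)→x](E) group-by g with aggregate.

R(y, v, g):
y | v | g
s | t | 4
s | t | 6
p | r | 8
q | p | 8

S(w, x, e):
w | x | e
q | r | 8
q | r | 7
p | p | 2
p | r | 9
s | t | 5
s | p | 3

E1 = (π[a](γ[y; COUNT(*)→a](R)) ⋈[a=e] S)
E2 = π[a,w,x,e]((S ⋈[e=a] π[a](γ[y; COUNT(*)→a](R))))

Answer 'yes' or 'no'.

E1 row counts bottom-up:
  R → 4
  γ[y; COUNT(*)→a](R) → 3
  π[a](γ[y; COUNT(*)→a](R)) → 3
  S → 6
  (π[a](γ[y; COUNT(*)→a](R)) ⋈[a=e] S) → 1
E2 row counts bottom-up:
  S → 6
  R → 4
  γ[y; COUNT(*)→a](R) → 3
  π[a](γ[y; COUNT(*)→a](R)) → 3
  (S ⋈[e=a] π[a](γ[y; COUNT(*)→a](R))) → 1
  π[a,w,x,e]((S ⋈[e=a] π[a](γ[y; COUNT(*)→a](R)))) → 1

E1 and E2 produce the same multiset:
a | w | x | e
2 | p | p | 2

yes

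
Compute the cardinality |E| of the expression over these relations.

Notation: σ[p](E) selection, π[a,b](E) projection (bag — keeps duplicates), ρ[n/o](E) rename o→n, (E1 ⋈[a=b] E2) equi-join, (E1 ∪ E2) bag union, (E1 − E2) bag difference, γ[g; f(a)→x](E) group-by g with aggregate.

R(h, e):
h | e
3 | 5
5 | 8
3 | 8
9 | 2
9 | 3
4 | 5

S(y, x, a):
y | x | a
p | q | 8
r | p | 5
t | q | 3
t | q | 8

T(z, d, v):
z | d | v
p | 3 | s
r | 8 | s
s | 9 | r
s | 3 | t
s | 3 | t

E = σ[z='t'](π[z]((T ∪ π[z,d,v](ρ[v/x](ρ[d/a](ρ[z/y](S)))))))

Subexpression sizes:
  T → 5
  S → 4
  ρ[z/y](S) → 4
  ρ[d/a](ρ[z/y](S)) → 4
  ρ[v/x](ρ[d/a](ρ[z/y](S))) → 4
  π[z,d,v](ρ[v/x](ρ[d/a](ρ[z/y](S)))) → 4
  (T ∪ π[z,d,v](ρ[v/x](ρ[d/a](ρ[z/y](S))))) → 9
  π[z]((T ∪ π[z,d,v](ρ[v/x](ρ[d/a](ρ[z/y](S)))))) → 9
  σ[z='t'](π[z]((T ∪ π[z,d,v](ρ[v/x](ρ[d/a](ρ[z/y](S))))))) → 2

|E| = 2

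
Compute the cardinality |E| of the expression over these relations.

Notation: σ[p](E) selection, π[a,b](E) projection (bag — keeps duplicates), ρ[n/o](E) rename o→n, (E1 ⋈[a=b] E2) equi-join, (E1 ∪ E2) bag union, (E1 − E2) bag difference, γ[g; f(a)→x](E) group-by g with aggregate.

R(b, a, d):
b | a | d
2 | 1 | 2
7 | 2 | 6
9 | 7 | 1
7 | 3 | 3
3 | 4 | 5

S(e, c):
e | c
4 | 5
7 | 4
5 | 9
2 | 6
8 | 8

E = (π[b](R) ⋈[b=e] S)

Subexpression sizes:
  R → 5
  π[b](R) → 5
  S → 5
  (π[b](R) ⋈[b=e] S) → 3

|E| = 3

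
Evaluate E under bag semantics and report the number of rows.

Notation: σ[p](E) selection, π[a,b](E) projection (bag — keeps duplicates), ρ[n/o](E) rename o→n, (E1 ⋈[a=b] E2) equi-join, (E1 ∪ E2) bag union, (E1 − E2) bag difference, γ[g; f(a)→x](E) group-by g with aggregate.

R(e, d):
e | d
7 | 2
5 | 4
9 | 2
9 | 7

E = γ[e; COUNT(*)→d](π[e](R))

Per-node cardinality:
  R → 4
  π[e](R) → 4
  γ[e; COUNT(*)→d](π[e](R)) → 3

|E| = 3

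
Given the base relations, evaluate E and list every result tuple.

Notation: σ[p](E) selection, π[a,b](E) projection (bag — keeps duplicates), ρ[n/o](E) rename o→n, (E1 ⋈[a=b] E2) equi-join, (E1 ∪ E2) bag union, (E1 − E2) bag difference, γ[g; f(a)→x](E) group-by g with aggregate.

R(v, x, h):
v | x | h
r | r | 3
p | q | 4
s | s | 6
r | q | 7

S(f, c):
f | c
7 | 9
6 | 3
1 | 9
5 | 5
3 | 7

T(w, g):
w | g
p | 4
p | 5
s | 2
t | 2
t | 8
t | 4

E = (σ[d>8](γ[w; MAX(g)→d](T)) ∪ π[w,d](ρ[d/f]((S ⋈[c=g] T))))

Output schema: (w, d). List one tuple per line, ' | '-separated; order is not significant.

Stepwise |·|:
  T → 6
  γ[w; MAX(g)→d](T) → 3
  σ[d>8](γ[w; MAX(g)→d](T)) → 0
  S → 5
  T → 6
  (S ⋈[c=g] T) → 1
  ρ[d/f]((S ⋈[c=g] T)) → 1
  π[w,d](ρ[d/f]((S ⋈[c=g] T))) → 1
  (σ[d>8](γ[w; MAX(g)→d](T)) ∪ π[w,d](ρ[d/f]((S ⋈[c=g] T)))) → 1

== RESULT ==
w | d
p | 5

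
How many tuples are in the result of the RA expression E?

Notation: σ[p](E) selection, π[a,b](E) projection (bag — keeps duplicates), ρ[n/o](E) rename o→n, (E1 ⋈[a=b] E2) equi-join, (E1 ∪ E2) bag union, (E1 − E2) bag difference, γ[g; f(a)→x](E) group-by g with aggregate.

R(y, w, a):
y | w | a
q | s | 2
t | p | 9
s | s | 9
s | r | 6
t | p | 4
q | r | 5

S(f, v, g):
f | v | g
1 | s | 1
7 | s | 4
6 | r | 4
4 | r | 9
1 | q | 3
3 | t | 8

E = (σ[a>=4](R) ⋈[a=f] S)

Per-node cardinality:
  R → 6
  σ[a>=4](R) → 5
  S → 6
  (σ[a>=4](R) ⋈[a=f] S) → 2

|E| = 2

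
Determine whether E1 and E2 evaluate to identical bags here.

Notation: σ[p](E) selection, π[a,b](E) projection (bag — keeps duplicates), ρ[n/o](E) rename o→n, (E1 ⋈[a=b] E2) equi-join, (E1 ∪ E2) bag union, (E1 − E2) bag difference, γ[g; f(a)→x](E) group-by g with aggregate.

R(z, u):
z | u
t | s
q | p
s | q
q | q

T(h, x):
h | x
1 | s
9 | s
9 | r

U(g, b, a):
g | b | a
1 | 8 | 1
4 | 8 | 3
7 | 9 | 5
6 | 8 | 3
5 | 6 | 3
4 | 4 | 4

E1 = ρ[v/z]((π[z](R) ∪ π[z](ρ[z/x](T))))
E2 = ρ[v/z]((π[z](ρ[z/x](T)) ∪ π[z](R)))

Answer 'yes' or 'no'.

E1 per-node cardinality:
  R → 4
  π[z](R) → 4
  T → 3
  ρ[z/x](T) → 3
  π[z](ρ[z/x](T)) → 3
  (π[z](R) ∪ π[z](ρ[z/x](T))) → 7
  ρ[v/z]((π[z](R) ∪ π[z](ρ[z/x](T)))) → 7
E2 per-node cardinality:
  T → 3
  ρ[z/x](T) → 3
  π[z](ρ[z/x](T)) → 3
  R → 4
  π[z](R) → 4
  (π[z](ρ[z/x](T)) ∪ π[z](R)) → 7
  ρ[v/z]((π[z](ρ[z/x](T)) ∪ π[z](R))) → 7

E1 and E2 produce the same multiset:
v
q
q
r
s
s
s
t

yes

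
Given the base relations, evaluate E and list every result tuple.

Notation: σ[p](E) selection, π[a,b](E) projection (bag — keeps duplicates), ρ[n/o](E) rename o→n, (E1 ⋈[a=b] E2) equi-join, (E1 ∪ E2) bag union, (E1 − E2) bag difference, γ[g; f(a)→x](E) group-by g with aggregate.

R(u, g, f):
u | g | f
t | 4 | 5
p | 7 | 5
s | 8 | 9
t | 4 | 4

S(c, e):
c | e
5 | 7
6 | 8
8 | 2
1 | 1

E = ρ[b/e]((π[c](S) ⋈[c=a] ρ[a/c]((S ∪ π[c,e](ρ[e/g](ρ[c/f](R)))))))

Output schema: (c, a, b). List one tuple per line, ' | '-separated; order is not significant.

Row counts bottom-up:
  S → 4
  π[c](S) → 4
  S → 4
  R → 4
  ρ[c/f](R) → 4
  ρ[e/g](ρ[c/f](R)) → 4
  π[c,e](ρ[e/g](ρ[c/f](R))) → 4
  (S ∪ π[c,e](ρ[e/g](ρ[c/f](R)))) → 8
  ρ[a/c]((S ∪ π[c,e](ρ[e/g](ρ[c/f](R))))) → 8
  (π[c](S) ⋈[c=a] ρ[a/c]((S ∪ π[c,e](ρ[e/g](ρ[c/f](R)))))) → 6
  ρ[b/e]((π[c](S) ⋈[c=a] ρ[a/c]((S ∪ π[c,e](ρ[e/g](ρ[c/f](R))))))) → 6

== RESULT ==
c | a | b
1 | 1 | 1
5 | 5 | 4
5 | 5 | 7
5 | 5 | 7
6 | 6 | 8
8 | 8 | 2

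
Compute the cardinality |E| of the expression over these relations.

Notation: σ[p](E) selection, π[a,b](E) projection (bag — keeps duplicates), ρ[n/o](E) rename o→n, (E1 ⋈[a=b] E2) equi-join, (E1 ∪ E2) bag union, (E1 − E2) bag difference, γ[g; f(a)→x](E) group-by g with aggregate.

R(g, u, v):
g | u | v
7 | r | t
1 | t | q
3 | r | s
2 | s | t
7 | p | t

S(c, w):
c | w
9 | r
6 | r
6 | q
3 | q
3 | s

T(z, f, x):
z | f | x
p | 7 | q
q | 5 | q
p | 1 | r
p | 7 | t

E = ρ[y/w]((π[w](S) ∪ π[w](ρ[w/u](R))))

Row counts bottom-up:
  S → 5
  π[w](S) → 5
  R → 5
  ρ[w/u](R) → 5
  π[w](ρ[w/u](R)) → 5
  (π[w](S) ∪ π[w](ρ[w/u](R))) → 10
  ρ[y/w]((π[w](S) ∪ π[w](ρ[w/u](R)))) → 10

|E| = 10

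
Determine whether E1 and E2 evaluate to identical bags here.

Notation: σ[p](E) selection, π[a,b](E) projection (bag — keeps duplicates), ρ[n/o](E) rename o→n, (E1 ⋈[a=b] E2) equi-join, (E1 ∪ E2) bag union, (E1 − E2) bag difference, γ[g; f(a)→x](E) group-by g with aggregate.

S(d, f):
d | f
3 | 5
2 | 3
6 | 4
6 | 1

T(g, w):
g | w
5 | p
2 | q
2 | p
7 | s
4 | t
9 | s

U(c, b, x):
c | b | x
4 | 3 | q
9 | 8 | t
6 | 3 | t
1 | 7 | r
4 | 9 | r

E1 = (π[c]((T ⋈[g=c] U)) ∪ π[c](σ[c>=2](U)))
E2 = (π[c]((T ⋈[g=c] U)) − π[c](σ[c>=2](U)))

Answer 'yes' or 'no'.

E1 row counts bottom-up:
  T → 6
  U → 5
  (T ⋈[g=c] U) → 3
  π[c]((T ⋈[g=c] U)) → 3
  U → 5
  σ[c>=2](U) → 4
  π[c](σ[c>=2](U)) → 4
  (π[c]((T ⋈[g=c] U)) ∪ π[c](σ[c>=2](U))) → 7
E2 row counts bottom-up:
  T → 6
  U → 5
  (T ⋈[g=c] U) → 3
  π[c]((T ⋈[g=c] U)) → 3
  U → 5
  σ[c>=2](U) → 4
  π[c](σ[c>=2](U)) → 4
  (π[c]((T ⋈[g=c] U)) − π[c](σ[c>=2](U))) → 0

E1 result:
c
4
4
4
4
6
9
9
E2 result:
c
(0 rows)
Witness: (6,) appears 1× in E1 but 0× in E2.

no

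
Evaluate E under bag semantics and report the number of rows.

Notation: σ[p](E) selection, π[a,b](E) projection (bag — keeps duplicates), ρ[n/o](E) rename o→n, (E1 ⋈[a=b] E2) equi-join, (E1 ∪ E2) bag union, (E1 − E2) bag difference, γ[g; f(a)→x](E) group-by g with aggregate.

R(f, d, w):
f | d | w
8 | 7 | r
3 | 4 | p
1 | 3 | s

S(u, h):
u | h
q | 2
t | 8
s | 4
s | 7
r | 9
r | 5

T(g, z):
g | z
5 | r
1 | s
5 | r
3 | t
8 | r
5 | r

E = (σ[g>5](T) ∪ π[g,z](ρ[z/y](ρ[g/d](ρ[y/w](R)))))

Row counts bottom-up:
  T → 6
  σ[g>5](T) → 1
  R → 3
  ρ[y/w](R) → 3
  ρ[g/d](ρ[y/w](R)) → 3
  ρ[z/y](ρ[g/d](ρ[y/w](R))) → 3
  π[g,z](ρ[z/y](ρ[g/d](ρ[y/w](R)))) → 3
  (σ[g>5](T) ∪ π[g,z](ρ[z/y](ρ[g/d](ρ[y/w](R))))) → 4

|E| = 4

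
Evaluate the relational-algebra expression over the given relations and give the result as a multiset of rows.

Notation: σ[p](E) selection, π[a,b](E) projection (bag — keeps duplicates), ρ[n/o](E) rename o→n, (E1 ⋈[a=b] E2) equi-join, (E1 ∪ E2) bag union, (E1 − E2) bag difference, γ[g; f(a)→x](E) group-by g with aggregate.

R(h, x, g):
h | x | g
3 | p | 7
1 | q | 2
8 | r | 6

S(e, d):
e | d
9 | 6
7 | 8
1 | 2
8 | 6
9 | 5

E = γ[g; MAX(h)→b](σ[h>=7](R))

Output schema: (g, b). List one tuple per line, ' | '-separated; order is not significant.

Subexpression sizes:
  R → 3
  σ[h>=7](R) → 1
  γ[g; MAX(h)→b](σ[h>=7](R)) → 1

== RESULT ==
g | b
6 | 8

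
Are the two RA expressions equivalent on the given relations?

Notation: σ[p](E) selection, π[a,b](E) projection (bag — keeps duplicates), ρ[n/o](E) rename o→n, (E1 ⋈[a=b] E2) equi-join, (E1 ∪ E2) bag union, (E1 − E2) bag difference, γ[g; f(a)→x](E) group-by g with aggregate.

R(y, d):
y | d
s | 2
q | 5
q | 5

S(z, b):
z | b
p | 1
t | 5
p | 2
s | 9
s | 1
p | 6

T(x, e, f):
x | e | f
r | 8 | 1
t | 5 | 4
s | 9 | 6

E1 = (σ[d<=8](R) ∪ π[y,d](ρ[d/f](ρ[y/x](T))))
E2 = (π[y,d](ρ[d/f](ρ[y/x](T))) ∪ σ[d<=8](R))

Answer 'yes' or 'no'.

E1 row counts bottom-up:
  R → 3
  σ[d<=8](R) → 3
  T → 3
  ρ[y/x](T) → 3
  ρ[d/f](ρ[y/x](T)) → 3
  π[y,d](ρ[d/f](ρ[y/x](T))) → 3
  (σ[d<=8](R) ∪ π[y,d](ρ[d/f](ρ[y/x](T)))) → 6
E2 row counts bottom-up:
  T → 3
  ρ[y/x](T) → 3
  ρ[d/f](ρ[y/x](T)) → 3
  π[y,d](ρ[d/f](ρ[y/x](T))) → 3
  R → 3
  σ[d<=8](R) → 3
  (π[y,d](ρ[d/f](ρ[y/x](T))) ∪ σ[d<=8](R)) → 6

E1 and E2 produce the same multiset:
y | d
q | 5
q | 5
r | 1
s | 2
s | 6
t | 4

yes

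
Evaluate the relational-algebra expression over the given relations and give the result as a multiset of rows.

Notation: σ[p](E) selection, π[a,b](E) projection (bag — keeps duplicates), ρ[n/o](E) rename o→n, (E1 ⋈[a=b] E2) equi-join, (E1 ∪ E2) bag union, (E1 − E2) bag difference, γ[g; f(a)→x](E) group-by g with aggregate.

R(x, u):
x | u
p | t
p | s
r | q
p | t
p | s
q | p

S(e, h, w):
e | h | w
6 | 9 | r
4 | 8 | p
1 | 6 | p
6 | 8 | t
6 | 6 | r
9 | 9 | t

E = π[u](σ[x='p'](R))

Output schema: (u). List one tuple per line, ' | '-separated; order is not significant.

Per-node cardinality:
  R → 6
  σ[x='p'](R) → 4
  π[u](σ[x='p'](R)) → 4

== RESULT ==
u
s
s
t
t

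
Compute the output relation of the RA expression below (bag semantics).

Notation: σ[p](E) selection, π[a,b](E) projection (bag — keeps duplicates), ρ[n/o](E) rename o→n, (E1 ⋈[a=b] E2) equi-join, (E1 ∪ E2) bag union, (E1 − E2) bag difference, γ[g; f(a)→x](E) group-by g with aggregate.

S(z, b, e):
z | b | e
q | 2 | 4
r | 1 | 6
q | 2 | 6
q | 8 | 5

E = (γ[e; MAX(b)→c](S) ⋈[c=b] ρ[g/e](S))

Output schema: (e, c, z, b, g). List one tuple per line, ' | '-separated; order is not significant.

Stepwise |·|:
  S → 4
  γ[e; MAX(b)→c](S) → 3
  S → 4
  ρ[g/e](S) → 4
  (γ[e; MAX(b)→c](S) ⋈[c=b] ρ[g/e](S)) → 5

== RESULT ==
e | c | z | b | g
4 | 2 | q | 2 | 4
4 | 2 | q | 2 | 6
5 | 8 | q | 8 | 5
6 | 2 | q | 2 | 4
6 | 2 | q | 2 | 6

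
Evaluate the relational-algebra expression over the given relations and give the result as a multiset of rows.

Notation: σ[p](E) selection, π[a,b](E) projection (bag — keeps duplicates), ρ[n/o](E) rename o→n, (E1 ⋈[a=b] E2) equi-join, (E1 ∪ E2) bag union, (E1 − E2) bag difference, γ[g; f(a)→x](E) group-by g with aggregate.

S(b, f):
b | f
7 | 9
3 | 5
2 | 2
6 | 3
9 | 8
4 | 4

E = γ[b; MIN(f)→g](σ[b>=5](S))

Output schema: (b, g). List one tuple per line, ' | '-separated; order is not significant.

Per-node cardinality:
  S → 6
  σ[b>=5](S) → 3
  γ[b; MIN(f)→g](σ[b>=5](S)) → 3

== RESULT ==
b | g
6 | 3
7 | 9
9 | 8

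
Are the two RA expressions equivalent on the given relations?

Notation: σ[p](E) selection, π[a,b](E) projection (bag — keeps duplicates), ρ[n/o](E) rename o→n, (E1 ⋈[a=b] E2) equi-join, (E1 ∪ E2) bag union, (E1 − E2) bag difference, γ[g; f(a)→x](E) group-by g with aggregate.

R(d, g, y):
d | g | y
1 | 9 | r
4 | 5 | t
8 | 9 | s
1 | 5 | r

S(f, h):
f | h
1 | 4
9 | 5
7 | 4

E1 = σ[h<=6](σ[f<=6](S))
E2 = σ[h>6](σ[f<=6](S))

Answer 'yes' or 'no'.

E1 per-node cardinality:
  S → 3
  σ[f<=6](S) → 1
  σ[h<=6](σ[f<=6](S)) → 1
E2 per-node cardinality:
  S → 3
  σ[f<=6](S) → 1
  σ[h>6](σ[f<=6](S)) → 0

E1 result:
f | h
1 | 4
E2 result:
f | h
(0 rows)
Witness: (1, 4) appears 1× in E1 but 0× in E2.

no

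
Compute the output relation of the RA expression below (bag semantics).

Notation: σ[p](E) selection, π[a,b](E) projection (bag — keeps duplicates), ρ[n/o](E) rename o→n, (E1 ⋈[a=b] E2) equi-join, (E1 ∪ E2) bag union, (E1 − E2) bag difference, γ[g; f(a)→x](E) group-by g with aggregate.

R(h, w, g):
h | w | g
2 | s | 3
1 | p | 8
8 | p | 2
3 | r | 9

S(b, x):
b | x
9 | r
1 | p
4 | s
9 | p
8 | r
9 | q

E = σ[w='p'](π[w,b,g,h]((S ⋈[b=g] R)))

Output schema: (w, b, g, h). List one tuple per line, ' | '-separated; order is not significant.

Per-node cardinality:
  S → 6
  R → 4
  (S ⋈[b=g] R) → 4
  π[w,b,g,h]((S ⋈[b=g] R)) → 4
  σ[w='p'](π[w,b,g,h]((S ⋈[b=g] R))) → 1

== RESULT ==
w | b | g | h
p | 8 | 8 | 1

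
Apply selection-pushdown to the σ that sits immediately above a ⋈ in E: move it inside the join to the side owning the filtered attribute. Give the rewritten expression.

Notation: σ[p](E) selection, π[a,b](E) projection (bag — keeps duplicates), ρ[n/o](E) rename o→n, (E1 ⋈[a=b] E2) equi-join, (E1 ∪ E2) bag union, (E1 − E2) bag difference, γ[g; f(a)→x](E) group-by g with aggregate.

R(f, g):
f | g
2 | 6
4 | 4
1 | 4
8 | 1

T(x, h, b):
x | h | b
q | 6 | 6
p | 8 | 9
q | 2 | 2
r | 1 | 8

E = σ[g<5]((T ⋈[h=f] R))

σ filters on g, owned by the right side.
E' = (T ⋈[h=f] σ[g<5](R))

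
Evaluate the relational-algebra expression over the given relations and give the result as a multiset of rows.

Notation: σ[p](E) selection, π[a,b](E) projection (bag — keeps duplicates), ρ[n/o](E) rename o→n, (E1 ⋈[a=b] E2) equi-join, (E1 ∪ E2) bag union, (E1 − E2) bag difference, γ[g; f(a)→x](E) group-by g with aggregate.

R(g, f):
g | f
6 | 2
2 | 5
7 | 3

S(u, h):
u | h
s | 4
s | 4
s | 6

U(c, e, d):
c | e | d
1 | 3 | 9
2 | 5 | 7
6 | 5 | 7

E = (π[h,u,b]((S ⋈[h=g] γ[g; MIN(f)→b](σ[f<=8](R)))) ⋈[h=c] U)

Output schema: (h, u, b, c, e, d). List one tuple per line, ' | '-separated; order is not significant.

Row counts bottom-up:
  S → 3
  R → 3
  σ[f<=8](R) → 3
  γ[g; MIN(f)→b](σ[f<=8](R)) → 3
  (S ⋈[h=g] γ[g; MIN(f)→b](σ[f<=8](R))) → 1
  π[h,u,b]((S ⋈[h=g] γ[g; MIN(f)→b](σ[f<=8](R)))) → 1
  U → 3
  (π[h,u,b]((S ⋈[h=g] γ[g; MIN(f)→b](σ[f<=8](R)))) ⋈[h=c] U) → 1

== RESULT ==
h | u | b | c | e | d
6 | s | 2 | 6 | 5 | 7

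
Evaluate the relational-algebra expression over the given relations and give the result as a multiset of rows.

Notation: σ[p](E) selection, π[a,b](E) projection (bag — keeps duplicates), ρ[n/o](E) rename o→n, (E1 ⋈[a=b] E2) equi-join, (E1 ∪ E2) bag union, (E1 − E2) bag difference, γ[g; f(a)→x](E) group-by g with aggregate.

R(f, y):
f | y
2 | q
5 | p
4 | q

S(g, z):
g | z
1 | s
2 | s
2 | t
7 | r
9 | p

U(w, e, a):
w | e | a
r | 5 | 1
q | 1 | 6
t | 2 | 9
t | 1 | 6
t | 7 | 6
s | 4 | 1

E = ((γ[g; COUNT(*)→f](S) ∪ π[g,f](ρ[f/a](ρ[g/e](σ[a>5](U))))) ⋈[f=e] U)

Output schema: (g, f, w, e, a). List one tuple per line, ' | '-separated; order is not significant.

Per-node cardinality:
  S → 5
  γ[g; COUNT(*)→f](S) → 4
  U → 6
  σ[a>5](U) → 4
  ρ[g/e](σ[a>5](U)) → 4
  ρ[f/a](ρ[g/e](σ[a>5](U))) → 4
  π[g,f](ρ[f/a](ρ[g/e](σ[a>5](U)))) → 4
  (γ[g; COUNT(*)→f](S) ∪ π[g,f](ρ[f/a](ρ[g/e](σ[a>5](U))))) → 8
  U → 6
  ((γ[g; COUNT(*)→f](S) ∪ π[g,f](ρ[f/a](ρ[g/e](σ[a>5](U))))) ⋈[f=e] U) → 7

== RESULT ==
g | f | w | e | a
1 | 1 | q | 1 | 6
1 | 1 | t | 1 | 6
2 | 2 | t | 2 | 9
7 | 1 | q | 1 | 6
7 | 1 | t | 1 | 6
9 | 1 | q | 1 | 6
9 | 1 | t | 1 | 6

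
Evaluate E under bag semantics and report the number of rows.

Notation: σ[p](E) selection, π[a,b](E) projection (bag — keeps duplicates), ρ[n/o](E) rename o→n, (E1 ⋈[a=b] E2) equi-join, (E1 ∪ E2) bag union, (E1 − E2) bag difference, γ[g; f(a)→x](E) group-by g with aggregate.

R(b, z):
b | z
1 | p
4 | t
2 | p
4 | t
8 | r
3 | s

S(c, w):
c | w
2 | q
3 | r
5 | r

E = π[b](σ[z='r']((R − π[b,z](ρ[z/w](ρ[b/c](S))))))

Stepwise |·|:
  R → 6
  S → 3
  ρ[b/c](S) → 3
  ρ[z/w](ρ[b/c](S)) → 3
  π[b,z](ρ[z/w](ρ[b/c](S))) → 3
  (R − π[b,z](ρ[z/w](ρ[b/c](S)))) → 6
  σ[z='r']((R − π[b,z](ρ[z/w](ρ[b/c](S))))) → 1
  π[b](σ[z='r']((R − π[b,z](ρ[z/w](ρ[b/c](S)))))) → 1

|E| = 1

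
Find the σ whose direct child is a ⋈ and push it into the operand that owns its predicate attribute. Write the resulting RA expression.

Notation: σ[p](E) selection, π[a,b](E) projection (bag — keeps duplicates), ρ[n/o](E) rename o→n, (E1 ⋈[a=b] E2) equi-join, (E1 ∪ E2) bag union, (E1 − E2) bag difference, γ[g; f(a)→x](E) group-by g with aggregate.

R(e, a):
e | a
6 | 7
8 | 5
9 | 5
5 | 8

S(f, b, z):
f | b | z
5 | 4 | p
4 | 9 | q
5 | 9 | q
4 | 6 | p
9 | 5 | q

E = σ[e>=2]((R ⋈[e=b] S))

σ filters on e, owned by the left side.
E' = (σ[e>=2](R) ⋈[e=b] S)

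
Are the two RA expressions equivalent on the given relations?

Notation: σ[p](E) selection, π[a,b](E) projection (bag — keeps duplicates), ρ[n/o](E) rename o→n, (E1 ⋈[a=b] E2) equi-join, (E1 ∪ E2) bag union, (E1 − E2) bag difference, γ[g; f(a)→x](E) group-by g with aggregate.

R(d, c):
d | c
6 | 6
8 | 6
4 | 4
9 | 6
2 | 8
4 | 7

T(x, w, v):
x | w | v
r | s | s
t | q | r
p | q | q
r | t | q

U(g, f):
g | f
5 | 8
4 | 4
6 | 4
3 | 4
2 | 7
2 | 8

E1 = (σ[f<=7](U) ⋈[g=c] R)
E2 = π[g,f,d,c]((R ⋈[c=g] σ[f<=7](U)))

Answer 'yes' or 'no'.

E1 stepwise |·|:
  U → 6
  σ[f<=7](U) → 4
  R → 6
  (σ[f<=7](U) ⋈[g=c] R) → 4
E2 stepwise |·|:
  R → 6
  U → 6
  σ[f<=7](U) → 4
  (R ⋈[c=g] σ[f<=7](U)) → 4
  π[g,f,d,c]((R ⋈[c=g] σ[f<=7](U))) → 4

E1 and E2 produce the same multiset:
g | f | d | c
4 | 4 | 4 | 4
6 | 4 | 6 | 6
6 | 4 | 8 | 6
6 | 4 | 9 | 6

yes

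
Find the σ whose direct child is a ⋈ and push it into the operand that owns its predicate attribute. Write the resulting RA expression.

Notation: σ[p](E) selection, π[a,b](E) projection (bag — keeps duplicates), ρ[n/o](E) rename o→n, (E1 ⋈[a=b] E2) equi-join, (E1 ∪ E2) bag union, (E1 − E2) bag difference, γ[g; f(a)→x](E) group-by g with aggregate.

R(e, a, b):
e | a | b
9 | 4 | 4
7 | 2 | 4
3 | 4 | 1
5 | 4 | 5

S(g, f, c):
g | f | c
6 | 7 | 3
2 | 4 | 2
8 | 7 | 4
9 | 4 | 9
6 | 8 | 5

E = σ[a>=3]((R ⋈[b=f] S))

σ filters on a, owned by the left side.
E' = (σ[a>=3](R) ⋈[b=f] S)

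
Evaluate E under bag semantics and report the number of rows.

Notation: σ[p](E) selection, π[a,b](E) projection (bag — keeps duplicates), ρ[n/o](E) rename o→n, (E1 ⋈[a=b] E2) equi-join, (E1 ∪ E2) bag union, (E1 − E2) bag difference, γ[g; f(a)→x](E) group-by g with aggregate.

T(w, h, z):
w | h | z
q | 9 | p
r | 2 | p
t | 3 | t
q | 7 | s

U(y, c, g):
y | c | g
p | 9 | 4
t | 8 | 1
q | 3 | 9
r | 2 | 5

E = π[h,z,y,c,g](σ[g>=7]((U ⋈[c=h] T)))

Subexpression sizes:
  U → 4
  T → 4
  (U ⋈[c=h] T) → 3
  σ[g>=7]((U ⋈[c=h] T)) → 1
  π[h,z,y,c,g](σ[g>=7]((U ⋈[c=h] T))) → 1

|E| = 1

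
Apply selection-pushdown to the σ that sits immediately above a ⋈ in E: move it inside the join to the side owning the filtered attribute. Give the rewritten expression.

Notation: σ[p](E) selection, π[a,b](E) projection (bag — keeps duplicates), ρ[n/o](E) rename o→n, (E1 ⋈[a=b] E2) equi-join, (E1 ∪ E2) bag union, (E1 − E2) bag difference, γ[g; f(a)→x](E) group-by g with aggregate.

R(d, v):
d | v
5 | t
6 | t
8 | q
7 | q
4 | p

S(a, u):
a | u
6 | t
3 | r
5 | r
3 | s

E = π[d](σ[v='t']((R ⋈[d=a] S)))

σ filters on v, owned by the left side.
E' = π[d]((σ[v='t'](R) ⋈[d=a] S))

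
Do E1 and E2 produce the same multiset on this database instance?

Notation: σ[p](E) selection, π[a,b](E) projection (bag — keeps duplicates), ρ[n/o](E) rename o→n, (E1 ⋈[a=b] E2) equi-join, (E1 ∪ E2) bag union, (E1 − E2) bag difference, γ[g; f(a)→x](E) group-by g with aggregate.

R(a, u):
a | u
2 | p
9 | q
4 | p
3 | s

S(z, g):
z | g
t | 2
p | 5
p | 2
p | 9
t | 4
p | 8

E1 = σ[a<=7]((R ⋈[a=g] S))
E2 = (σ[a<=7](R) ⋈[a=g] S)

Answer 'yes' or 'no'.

E1 subexpression sizes:
  R → 4
  S → 6
  (R ⋈[a=g] S) → 4
  σ[a<=7]((R ⋈[a=g] S)) → 3
E2 subexpression sizes:
  R → 4
  σ[a<=7](R) → 3
  S → 6
  (σ[a<=7](R) ⋈[a=g] S) → 3

E1 and E2 produce the same multiset:
a | u | z | g
2 | p | p | 2
2 | p | t | 2
4 | p | t | 4

yes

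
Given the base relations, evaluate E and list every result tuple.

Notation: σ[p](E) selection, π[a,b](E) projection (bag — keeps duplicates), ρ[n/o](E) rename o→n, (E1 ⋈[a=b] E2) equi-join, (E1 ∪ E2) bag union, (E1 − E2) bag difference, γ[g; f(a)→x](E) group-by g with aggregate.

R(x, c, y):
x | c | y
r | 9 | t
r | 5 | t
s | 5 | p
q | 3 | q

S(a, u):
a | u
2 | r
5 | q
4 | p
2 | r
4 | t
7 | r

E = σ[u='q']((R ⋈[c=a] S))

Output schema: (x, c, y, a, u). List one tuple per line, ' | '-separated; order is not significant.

Subexpression sizes:
  R → 4
  S → 6
  (R ⋈[c=a] S) → 2
  σ[u='q']((R ⋈[c=a] S)) → 2

== RESULT ==
x | c | y | a | u
r | 5 | t | 5 | q
s | 5 | p | 5 | q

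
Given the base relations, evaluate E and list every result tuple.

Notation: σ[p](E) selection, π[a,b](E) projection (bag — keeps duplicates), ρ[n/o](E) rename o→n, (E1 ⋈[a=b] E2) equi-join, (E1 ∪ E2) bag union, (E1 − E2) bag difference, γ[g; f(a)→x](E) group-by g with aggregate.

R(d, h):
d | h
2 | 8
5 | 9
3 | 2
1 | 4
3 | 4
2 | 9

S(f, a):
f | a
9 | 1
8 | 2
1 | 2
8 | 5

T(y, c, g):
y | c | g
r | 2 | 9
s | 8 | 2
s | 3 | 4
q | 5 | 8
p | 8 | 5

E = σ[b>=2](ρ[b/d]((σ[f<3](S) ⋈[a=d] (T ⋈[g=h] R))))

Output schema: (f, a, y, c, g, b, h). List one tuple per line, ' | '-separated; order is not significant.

Stepwise |·|:
  S → 4
  σ[f<3](S) → 1
  T → 5
  R → 6
  (T ⋈[g=h] R) → 6
  (σ[f<3](S) ⋈[a=d] (T ⋈[g=h] R)) → 2
  ρ[b/d]((σ[f<3](S) ⋈[a=d] (T ⋈[g=h] R))) → 2
  σ[b>=2](ρ[b/d]((σ[f<3](S) ⋈[a=d] (T ⋈[g=h] R)))) → 2

== RESULT ==
f | a | y | c | g | b | h
1 | 2 | q | 5 | 8 | 2 | 8
1 | 2 | r | 2 | 9 | 2 | 9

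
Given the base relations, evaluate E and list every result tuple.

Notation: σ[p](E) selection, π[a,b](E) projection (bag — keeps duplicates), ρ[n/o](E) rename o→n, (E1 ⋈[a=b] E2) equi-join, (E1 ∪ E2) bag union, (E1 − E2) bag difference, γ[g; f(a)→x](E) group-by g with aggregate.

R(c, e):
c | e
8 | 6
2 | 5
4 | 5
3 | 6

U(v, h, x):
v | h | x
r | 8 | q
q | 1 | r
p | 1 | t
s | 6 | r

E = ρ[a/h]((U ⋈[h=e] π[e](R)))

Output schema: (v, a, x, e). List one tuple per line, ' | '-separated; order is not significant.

Row counts bottom-up:
  U → 4
  R → 4
  π[e](R) → 4
  (U ⋈[h=e] π[e](R)) → 2
  ρ[a/h]((U ⋈[h=e] π[e](R))) → 2

== RESULT ==
v | a | x | e
s | 6 | r | 6
s | 6 | r | 6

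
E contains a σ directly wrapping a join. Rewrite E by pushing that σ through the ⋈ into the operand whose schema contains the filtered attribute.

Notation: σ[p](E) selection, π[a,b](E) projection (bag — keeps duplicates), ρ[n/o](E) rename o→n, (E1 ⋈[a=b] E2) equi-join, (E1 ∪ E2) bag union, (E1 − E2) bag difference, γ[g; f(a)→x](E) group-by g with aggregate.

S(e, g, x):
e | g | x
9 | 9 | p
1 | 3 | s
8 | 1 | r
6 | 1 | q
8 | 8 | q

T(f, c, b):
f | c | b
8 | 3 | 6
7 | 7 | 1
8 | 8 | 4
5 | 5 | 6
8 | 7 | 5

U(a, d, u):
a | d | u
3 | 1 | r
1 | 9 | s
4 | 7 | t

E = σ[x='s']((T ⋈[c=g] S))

σ filters on x, owned by the right side.
E' = (T ⋈[c=g] σ[x='s'](S))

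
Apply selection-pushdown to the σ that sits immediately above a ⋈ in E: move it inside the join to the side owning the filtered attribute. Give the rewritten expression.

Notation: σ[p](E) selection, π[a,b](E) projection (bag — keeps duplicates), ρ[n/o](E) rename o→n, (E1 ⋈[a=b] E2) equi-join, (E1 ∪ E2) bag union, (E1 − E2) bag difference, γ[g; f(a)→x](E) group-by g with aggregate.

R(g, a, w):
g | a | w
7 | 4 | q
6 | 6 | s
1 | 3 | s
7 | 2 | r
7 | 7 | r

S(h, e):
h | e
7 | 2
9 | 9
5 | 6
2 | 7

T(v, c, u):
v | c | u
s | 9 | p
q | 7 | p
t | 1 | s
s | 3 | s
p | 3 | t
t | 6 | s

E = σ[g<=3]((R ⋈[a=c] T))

σ filters on g, owned by the left side.
E' = (σ[g<=3](R) ⋈[a=c] T)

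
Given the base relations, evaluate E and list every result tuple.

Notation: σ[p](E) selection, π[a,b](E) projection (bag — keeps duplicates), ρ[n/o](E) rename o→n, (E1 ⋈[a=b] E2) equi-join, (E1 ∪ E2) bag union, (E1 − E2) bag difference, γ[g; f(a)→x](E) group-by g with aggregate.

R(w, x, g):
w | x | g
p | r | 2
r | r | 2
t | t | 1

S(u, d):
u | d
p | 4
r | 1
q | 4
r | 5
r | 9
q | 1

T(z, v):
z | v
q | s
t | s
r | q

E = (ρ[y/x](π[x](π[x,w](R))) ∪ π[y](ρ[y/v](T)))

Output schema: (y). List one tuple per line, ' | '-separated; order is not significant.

Per-node cardinality:
  R → 3
  π[x,w](R) → 3
  π[x](π[x,w](R)) → 3
  ρ[y/x](π[x](π[x,w](R))) → 3
  T → 3
  ρ[y/v](T) → 3
  π[y](ρ[y/v](T)) → 3
  (ρ[y/x](π[x](π[x,w](R))) ∪ π[y](ρ[y/v](T))) → 6

== RESULT ==
y
q
r
r
s
s
t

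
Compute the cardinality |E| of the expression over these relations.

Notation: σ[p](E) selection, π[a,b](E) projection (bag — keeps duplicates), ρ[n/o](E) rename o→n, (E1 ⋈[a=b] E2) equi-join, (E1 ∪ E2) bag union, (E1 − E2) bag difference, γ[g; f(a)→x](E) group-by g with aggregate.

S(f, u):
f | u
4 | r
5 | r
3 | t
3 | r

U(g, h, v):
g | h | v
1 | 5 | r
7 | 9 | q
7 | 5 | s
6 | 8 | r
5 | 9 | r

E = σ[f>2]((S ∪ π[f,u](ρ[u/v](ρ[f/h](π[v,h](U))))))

Stepwise |·|:
  S → 4
  U → 5
  π[v,h](U) → 5
  ρ[f/h](π[v,h](U)) → 5
  ρ[u/v](ρ[f/h](π[v,h](U))) → 5
  π[f,u](ρ[u/v](ρ[f/h](π[v,h](U)))) → 5
  (S ∪ π[f,u](ρ[u/v](ρ[f/h](π[v,h](U))))) → 9
  σ[f>2]((S ∪ π[f,u](ρ[u/v](ρ[f/h](π[v,h](U)))))) → 9

|E| = 9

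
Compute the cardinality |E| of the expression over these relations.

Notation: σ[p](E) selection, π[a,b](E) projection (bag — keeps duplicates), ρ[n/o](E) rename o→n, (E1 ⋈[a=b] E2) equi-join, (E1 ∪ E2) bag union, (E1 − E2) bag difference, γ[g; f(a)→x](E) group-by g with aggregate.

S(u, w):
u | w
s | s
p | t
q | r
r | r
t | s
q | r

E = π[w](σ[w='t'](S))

Row counts bottom-up:
  S → 6
  σ[w='t'](S) → 1
  π[w](σ[w='t'](S)) → 1

|E| = 1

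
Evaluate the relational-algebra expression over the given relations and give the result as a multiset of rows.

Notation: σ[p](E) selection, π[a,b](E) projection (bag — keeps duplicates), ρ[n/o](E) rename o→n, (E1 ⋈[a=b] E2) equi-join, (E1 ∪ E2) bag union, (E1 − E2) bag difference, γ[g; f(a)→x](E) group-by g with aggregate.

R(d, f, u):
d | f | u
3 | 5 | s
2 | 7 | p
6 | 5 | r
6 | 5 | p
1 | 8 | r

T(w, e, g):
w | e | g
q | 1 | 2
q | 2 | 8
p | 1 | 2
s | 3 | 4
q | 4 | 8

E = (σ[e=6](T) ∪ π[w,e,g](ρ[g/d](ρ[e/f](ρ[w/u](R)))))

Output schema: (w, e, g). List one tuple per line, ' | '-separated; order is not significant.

Row counts bottom-up:
  T → 5
  σ[e=6](T) → 0
  R → 5
  ρ[w/u](R) → 5
  ρ[e/f](ρ[w/u](R)) → 5
  ρ[g/d](ρ[e/f](ρ[w/u](R))) → 5
  π[w,e,g](ρ[g/d](ρ[e/f](ρ[w/u](R)))) → 5
  (σ[e=6](T) ∪ π[w,e,g](ρ[g/d](ρ[e/f](ρ[w/u](R))))) → 5

== RESULT ==
w | e | g
p | 5 | 6
p | 7 | 2
r | 5 | 6
r | 8 | 1
s | 5 | 3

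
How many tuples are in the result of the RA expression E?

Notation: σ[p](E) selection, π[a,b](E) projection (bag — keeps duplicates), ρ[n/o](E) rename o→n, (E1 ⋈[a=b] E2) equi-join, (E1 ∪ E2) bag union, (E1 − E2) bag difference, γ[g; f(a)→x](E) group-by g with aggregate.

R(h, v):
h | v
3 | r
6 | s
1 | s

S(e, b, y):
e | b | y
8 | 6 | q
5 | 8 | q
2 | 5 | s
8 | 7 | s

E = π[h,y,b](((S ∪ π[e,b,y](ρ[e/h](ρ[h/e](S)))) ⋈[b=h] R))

Per-node cardinality:
  S → 4
  S → 4
  ρ[h/e](S) → 4
  ρ[e/h](ρ[h/e](S)) → 4
  π[e,b,y](ρ[e/h](ρ[h/e](S))) → 4
  (S ∪ π[e,b,y](ρ[e/h](ρ[h/e](S)))) → 8
  R → 3
  ((S ∪ π[e,b,y](ρ[e/h](ρ[h/e](S)))) ⋈[b=h] R) → 2
  π[h,y,b](((S ∪ π[e,b,y](ρ[e/h](ρ[h/e](S)))) ⋈[b=h] R)) → 2

|E| = 2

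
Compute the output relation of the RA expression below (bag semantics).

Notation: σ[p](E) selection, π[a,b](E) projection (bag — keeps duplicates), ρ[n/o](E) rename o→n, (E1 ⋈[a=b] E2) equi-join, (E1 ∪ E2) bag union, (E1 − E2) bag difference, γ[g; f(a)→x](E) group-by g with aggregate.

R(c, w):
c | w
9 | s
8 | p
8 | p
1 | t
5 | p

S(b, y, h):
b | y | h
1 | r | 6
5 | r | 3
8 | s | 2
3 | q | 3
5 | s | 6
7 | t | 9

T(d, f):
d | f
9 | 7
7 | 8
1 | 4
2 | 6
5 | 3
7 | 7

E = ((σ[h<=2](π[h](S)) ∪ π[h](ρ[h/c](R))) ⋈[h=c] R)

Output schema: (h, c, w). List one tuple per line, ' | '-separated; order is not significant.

Per-node cardinality:
  S → 6
  π[h](S) → 6
  σ[h<=2](π[h](S)) → 1
  R → 5
  ρ[h/c](R) → 5
  π[h](ρ[h/c](R)) → 5
  (σ[h<=2](π[h](S)) ∪ π[h](ρ[h/c](R))) → 6
  R → 5
  ((σ[h<=2](π[h](S)) ∪ π[h](ρ[h/c](R))) ⋈[h=c] R) → 7

== RESULT ==
h | c | w
1 | 1 | t
5 | 5 | p
8 | 8 | p
8 | 8 | p
8 | 8 | p
8 | 8 | p
9 | 9 | s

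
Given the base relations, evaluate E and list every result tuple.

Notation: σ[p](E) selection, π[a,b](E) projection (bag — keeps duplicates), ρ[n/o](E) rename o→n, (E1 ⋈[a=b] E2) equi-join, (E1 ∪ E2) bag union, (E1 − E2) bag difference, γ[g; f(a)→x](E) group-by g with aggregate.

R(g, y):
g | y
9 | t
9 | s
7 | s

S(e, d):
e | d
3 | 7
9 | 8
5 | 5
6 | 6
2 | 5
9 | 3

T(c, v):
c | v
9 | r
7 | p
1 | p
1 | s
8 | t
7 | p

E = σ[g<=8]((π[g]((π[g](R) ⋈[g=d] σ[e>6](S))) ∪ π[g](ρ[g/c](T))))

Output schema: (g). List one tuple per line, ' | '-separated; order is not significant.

Row counts bottom-up:
  R → 3
  π[g](R) → 3
  S → 6
  σ[e>6](S) → 2
  (π[g](R) ⋈[g=d] σ[e>6](S)) → 0
  π[g]((π[g](R) ⋈[g=d] σ[e>6](S))) → 0
  T → 6
  ρ[g/c](T) → 6
  π[g](ρ[g/c](T)) → 6
  (π[g]((π[g](R) ⋈[g=d] σ[e>6](S))) ∪ π[g](ρ[g/c](T))) → 6
  σ[g<=8]((π[g]((π[g](R) ⋈[g=d] σ[e>6](S))) ∪ π[g](ρ[g/c](T)))) → 5

== RESULT ==
g
1
1
7
7
8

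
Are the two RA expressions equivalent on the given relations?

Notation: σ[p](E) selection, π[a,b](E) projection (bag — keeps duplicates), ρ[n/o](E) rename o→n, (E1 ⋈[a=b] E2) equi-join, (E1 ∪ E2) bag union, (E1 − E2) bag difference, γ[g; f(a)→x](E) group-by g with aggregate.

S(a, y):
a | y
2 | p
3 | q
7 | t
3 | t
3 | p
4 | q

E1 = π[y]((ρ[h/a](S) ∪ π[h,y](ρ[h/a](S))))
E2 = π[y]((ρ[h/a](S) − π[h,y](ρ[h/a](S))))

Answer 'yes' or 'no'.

E1 stepwise |·|:
  S → 6
  ρ[h/a](S) → 6
  S → 6
  ρ[h/a](S) → 6
  π[h,y](ρ[h/a](S)) → 6
  (ρ[h/a](S) ∪ π[h,y](ρ[h/a](S))) → 12
  π[y]((ρ[h/a](S) ∪ π[h,y](ρ[h/a](S)))) → 12
E2 stepwise |·|:
  S → 6
  ρ[h/a](S) → 6
  S → 6
  ρ[h/a](S) → 6
  π[h,y](ρ[h/a](S)) → 6
  (ρ[h/a](S) − π[h,y](ρ[h/a](S))) → 0
  π[y]((ρ[h/a](S) − π[h,y](ρ[h/a](S)))) → 0

E1 result:
y
p
p
p
p
q
q
q
q
t
t
t
t
E2 result:
y
(0 rows)
Witness: ('t',) appears 4× in E1 but 0× in E2.

no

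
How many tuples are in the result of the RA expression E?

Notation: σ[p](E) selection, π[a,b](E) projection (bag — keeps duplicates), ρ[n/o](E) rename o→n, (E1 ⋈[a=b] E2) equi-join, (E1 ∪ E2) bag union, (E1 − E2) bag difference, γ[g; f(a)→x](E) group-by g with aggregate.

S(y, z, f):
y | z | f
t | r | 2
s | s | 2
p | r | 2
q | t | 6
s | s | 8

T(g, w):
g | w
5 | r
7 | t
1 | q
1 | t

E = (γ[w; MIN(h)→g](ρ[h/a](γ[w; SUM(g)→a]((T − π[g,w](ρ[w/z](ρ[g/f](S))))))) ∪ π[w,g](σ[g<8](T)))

Stepwise |·|:
  T → 4
  S → 5
  ρ[g/f](S) → 5
  ρ[w/z](ρ[g/f](S)) → 5
  π[g,w](ρ[w/z](ρ[g/f](S))) → 5
  (T − π[g,w](ρ[w/z](ρ[g/f](S)))) → 4
  γ[w; SUM(g)→a]((T − π[g,w](ρ[w/z](ρ[g/f](S))))) → 3
  ρ[h/a](γ[w; SUM(g)→a]((T − π[g,w](ρ[w/z](ρ[g/f](S)))))) → 3
  γ[w; MIN(h)→g](ρ[h/a](γ[w; SUM(g)→a]((T − π[g,w](ρ[w/z](ρ[g/f](S))))))) → 3
  T → 4
  σ[g<8](T) → 4
  π[w,g](σ[g<8](T)) → 4
  (γ[w; MIN(h)→g](ρ[h/a](γ[w; SUM(g)→a]((T − π[g,w](ρ[w/z](ρ[g/f](S))))))) ∪ π[w,g](σ[g<8](T))) → 7

|E| = 7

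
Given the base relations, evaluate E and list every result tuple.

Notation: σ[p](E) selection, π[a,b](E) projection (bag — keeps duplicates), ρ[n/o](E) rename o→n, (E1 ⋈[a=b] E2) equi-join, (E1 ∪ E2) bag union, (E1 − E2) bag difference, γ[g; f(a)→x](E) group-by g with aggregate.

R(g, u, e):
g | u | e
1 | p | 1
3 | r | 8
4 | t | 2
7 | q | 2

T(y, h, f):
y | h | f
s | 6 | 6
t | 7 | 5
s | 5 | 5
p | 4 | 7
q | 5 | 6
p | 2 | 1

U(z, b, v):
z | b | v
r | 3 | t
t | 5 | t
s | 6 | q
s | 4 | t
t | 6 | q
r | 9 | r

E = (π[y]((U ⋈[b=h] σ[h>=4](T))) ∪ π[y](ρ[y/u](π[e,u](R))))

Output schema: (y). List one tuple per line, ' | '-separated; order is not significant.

Stepwise |·|:
  U → 6
  T → 6
  σ[h>=4](T) → 5
  (U ⋈[b=h] σ[h>=4](T)) → 5
  π[y]((U ⋈[b=h] σ[h>=4](T))) → 5
  R → 4
  π[e,u](R) → 4
  ρ[y/u](π[e,u](R)) → 4
  π[y](ρ[y/u](π[e,u](R))) → 4
  (π[y]((U ⋈[b=h] σ[h>=4](T))) ∪ π[y](ρ[y/u](π[e,u](R)))) → 9

== RESULT ==
y
p
p
q
q
r
s
s
s
t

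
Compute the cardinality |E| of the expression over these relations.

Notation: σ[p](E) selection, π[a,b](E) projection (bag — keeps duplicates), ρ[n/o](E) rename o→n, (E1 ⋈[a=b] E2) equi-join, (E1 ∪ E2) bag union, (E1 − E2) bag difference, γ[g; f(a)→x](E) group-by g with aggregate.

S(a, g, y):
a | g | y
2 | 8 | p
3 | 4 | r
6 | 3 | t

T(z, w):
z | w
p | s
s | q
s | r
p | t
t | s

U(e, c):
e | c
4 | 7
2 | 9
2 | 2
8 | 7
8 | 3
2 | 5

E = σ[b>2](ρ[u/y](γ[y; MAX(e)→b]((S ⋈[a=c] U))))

Stepwise |·|:
  S → 3
  U → 6
  (S ⋈[a=c] U) → 2
  γ[y; MAX(e)→b]((S ⋈[a=c] U)) → 2
  ρ[u/y](γ[y; MAX(e)→b]((S ⋈[a=c] U))) → 2
  σ[b>2](ρ[u/y](γ[y; MAX(e)→b]((S ⋈[a=c] U)))) → 1

|E| = 1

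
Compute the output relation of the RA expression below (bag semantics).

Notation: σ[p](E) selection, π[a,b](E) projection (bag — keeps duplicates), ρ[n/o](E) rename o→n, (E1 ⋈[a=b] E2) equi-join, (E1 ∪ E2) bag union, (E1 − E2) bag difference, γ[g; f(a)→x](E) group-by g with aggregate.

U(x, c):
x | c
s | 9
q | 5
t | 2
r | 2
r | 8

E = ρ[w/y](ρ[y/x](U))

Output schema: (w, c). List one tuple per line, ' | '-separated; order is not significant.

Row counts bottom-up:
  U → 5
  ρ[y/x](U) → 5
  ρ[w/y](ρ[y/x](U)) → 5

== RESULT ==
w | c
q | 5
r | 2
r | 8
s | 9
t | 2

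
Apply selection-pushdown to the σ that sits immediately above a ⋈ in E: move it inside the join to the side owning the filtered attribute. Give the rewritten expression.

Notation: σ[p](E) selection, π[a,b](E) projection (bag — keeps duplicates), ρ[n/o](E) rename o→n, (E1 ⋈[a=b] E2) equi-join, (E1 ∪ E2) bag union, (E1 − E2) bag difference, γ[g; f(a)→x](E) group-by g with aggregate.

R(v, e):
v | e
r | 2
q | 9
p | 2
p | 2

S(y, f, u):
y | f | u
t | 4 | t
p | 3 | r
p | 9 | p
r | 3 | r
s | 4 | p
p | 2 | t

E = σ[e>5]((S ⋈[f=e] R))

σ filters on e, owned by the right side.
E' = (S ⋈[f=e] σ[e>5](R))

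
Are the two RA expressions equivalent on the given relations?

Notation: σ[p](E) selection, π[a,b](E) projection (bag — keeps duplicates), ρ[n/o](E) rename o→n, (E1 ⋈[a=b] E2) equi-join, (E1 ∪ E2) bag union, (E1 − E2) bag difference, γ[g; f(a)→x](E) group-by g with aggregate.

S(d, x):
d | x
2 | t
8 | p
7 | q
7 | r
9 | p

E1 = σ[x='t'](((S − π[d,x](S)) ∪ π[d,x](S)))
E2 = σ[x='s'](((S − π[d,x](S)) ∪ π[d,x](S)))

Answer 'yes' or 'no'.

E1 stepwise |·|:
  S → 5
  S → 5
  π[d,x](S) → 5
  (S − π[d,x](S)) → 0
  S → 5
  π[d,x](S) → 5
  ((S − π[d,x](S)) ∪ π[d,x](S)) → 5
  σ[x='t'](((S − π[d,x](S)) ∪ π[d,x](S))) → 1
E2 stepwise |·|:
  S → 5
  S → 5
  π[d,x](S) → 5
  (S − π[d,x](S)) → 0
  S → 5
  π[d,x](S) → 5
  ((S − π[d,x](S)) ∪ π[d,x](S)) → 5
  σ[x='s'](((S − π[d,x](S)) ∪ π[d,x](S))) → 0

E1 result:
d | x
2 | t
E2 result:
d | x
(0 rows)
Witness: (2, 't') appears 1× in E1 but 0× in E2.

no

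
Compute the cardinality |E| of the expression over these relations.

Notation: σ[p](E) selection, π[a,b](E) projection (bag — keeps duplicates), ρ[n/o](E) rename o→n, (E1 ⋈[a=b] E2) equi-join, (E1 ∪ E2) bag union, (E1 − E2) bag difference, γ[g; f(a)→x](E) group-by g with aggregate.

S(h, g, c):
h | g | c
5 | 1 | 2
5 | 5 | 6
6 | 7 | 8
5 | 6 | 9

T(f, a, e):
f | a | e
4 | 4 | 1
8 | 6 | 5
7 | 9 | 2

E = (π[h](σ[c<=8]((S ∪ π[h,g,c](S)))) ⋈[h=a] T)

Row counts bottom-up:
  S → 4
  S → 4
  π[h,g,c](S) → 4
  (S ∪ π[h,g,c](S)) → 8
  σ[c<=8]((S ∪ π[h,g,c](S))) → 6
  π[h](σ[c<=8]((S ∪ π[h,g,c](S)))) → 6
  T → 3
  (π[h](σ[c<=8]((S ∪ π[h,g,c](S)))) ⋈[h=a] T) → 2

|E| = 2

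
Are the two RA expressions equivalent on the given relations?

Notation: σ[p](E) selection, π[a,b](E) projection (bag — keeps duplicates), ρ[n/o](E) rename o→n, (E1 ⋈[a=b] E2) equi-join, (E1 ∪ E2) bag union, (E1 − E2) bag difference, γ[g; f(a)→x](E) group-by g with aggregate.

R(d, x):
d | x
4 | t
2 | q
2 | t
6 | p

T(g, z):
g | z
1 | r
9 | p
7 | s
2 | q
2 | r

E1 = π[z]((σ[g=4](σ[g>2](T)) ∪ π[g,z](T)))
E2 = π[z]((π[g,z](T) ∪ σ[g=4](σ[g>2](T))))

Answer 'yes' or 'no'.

E1 stepwise |·|:
  T → 5
  σ[g>2](T) → 2
  σ[g=4](σ[g>2](T)) → 0
  T → 5
  π[g,z](T) → 5
  (σ[g=4](σ[g>2](T)) ∪ π[g,z](T)) → 5
  π[z]((σ[g=4](σ[g>2](T)) ∪ π[g,z](T))) → 5
E2 stepwise |·|:
  T → 5
  π[g,z](T) → 5
  T → 5
  σ[g>2](T) → 2
  σ[g=4](σ[g>2](T)) → 0
  (π[g,z](T) ∪ σ[g=4](σ[g>2](T))) → 5
  π[z]((π[g,z](T) ∪ σ[g=4](σ[g>2](T)))) → 5

E1 and E2 produce the same multiset:
z
p
q
r
r
s

yes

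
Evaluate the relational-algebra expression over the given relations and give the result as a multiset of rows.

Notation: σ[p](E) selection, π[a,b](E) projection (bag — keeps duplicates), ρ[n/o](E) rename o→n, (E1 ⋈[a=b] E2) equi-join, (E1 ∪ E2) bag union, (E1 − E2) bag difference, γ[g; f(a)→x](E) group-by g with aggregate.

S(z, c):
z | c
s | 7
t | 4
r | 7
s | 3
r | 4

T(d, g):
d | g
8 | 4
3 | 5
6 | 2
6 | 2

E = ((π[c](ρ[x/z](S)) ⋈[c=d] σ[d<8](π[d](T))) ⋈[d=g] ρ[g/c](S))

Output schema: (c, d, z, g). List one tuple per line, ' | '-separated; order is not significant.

Per-node cardinality:
  S → 5
  ρ[x/z](S) → 5
  π[c](ρ[x/z](S)) → 5
  T → 4
  π[d](T) → 4
  σ[d<8](π[d](T)) → 3
  (π[c](ρ[x/z](S)) ⋈[c=d] σ[d<8](π[d](T))) → 1
  S → 5
  ρ[g/c](S) → 5
  ((π[c](ρ[x/z](S)) ⋈[c=d] σ[d<8](π[d](T))) ⋈[d=g] ρ[g/c](S)) → 1

== RESULT ==
c | d | z | g
3 | 3 | s | 3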